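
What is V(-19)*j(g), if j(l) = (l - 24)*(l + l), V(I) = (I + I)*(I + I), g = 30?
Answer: 519840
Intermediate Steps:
V(I) = 4*I² (V(I) = (2*I)*(2*I) = 4*I²)
j(l) = 2*l*(-24 + l) (j(l) = (-24 + l)*(2*l) = 2*l*(-24 + l))
V(-19)*j(g) = (4*(-19)²)*(2*30*(-24 + 30)) = (4*361)*(2*30*6) = 1444*360 = 519840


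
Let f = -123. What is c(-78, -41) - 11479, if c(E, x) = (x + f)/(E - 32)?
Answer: -631263/55 ≈ -11478.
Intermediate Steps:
c(E, x) = (-123 + x)/(-32 + E) (c(E, x) = (x - 123)/(E - 32) = (-123 + x)/(-32 + E))
c(-78, -41) - 11479 = (-123 - 41)/(-32 - 78) - 11479 = -164/(-110) - 11479 = -1/110*(-164) - 11479 = 82/55 - 11479 = -631263/55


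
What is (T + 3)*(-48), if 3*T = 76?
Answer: -1360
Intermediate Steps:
T = 76/3 (T = (⅓)*76 = 76/3 ≈ 25.333)
(T + 3)*(-48) = (76/3 + 3)*(-48) = (85/3)*(-48) = -1360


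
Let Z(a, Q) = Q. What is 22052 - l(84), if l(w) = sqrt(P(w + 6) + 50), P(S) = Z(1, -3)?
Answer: 22052 - sqrt(47) ≈ 22045.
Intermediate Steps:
P(S) = -3
l(w) = sqrt(47) (l(w) = sqrt(-3 + 50) = sqrt(47))
22052 - l(84) = 22052 - sqrt(47)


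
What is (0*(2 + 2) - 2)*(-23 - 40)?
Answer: 126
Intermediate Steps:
(0*(2 + 2) - 2)*(-23 - 40) = (0*4 - 2)*(-63) = (0 - 2)*(-63) = -2*(-63) = 126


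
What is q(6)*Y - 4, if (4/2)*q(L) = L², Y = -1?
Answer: -22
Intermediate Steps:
q(L) = L²/2
q(6)*Y - 4 = ((½)*6²)*(-1) - 4 = ((½)*36)*(-1) - 4 = 18*(-1) - 4 = -18 - 4 = -22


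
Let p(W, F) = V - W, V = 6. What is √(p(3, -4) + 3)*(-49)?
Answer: -49*√6 ≈ -120.03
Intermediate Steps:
p(W, F) = 6 - W
√(p(3, -4) + 3)*(-49) = √((6 - 1*3) + 3)*(-49) = √((6 - 3) + 3)*(-49) = √(3 + 3)*(-49) = √6*(-49) = -49*√6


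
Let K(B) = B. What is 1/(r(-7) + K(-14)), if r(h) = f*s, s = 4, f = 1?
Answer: -1/10 ≈ -0.10000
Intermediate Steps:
r(h) = 4 (r(h) = 1*4 = 4)
1/(r(-7) + K(-14)) = 1/(4 - 14) = 1/(-10) = -1/10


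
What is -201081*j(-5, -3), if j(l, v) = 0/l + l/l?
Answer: -201081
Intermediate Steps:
j(l, v) = 1 (j(l, v) = 0 + 1 = 1)
-201081*j(-5, -3) = -201081*1 = -201081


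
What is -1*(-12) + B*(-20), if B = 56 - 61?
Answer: 112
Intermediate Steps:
B = -5
-1*(-12) + B*(-20) = -1*(-12) - 5*(-20) = 12 + 100 = 112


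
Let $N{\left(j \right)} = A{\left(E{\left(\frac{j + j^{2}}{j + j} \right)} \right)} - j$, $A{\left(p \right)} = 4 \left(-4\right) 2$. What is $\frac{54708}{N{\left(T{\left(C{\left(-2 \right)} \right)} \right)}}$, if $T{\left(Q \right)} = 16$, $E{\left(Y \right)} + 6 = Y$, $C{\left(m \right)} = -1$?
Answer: $- \frac{4559}{4} \approx -1139.8$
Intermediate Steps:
$E{\left(Y \right)} = -6 + Y$
$A{\left(p \right)} = -32$ ($A{\left(p \right)} = \left(-16\right) 2 = -32$)
$N{\left(j \right)} = -32 - j$
$\frac{54708}{N{\left(T{\left(C{\left(-2 \right)} \right)} \right)}} = \frac{54708}{-32 - 16} = \frac{54708}{-48} = 54708 \left(- \frac{1}{48}\right) = - \frac{4559}{4}$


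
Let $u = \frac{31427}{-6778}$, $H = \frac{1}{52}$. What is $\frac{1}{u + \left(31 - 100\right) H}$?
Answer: $- \frac{176228}{1050943} \approx -0.16769$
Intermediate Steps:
$H = \frac{1}{52} \approx 0.019231$
$u = - \frac{31427}{6778}$ ($u = 31427 \left(- \frac{1}{6778}\right) = - \frac{31427}{6778} \approx -4.6366$)
$\frac{1}{u + \left(31 - 100\right) H} = \frac{1}{- \frac{31427}{6778} + \left(31 - 100\right) \frac{1}{52}} = \frac{1}{- \frac{31427}{6778} - \frac{69}{52}} = \frac{1}{- \frac{1050943}{176228}} = - \frac{176228}{1050943}$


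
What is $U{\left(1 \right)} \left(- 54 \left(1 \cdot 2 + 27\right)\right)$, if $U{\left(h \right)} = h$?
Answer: $-1566$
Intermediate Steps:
$U{\left(1 \right)} \left(- 54 \left(1 \cdot 2 + 27\right)\right) = 1 \left(- 54 \left(1 \cdot 2 + 27\right)\right) = 1 \left(- 54 \left(2 + 27\right)\right) = 1 \left(\left(-54\right) 29\right) = 1 \left(-1566\right) = -1566$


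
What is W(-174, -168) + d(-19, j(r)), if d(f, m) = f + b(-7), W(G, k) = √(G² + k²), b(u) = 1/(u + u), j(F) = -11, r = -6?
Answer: -267/14 + 30*√65 ≈ 222.80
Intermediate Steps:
b(u) = 1/(2*u)
d(f, m) = -1/14 + f (d(f, m) = f + (½)/(-7) = f + (½)*(-⅐) = f - 1/14 = -1/14 + f)
W(-174, -168) + d(-19, j(r)) = √((-174)² + (-168)²) + (-1/14 - 19) = √(30276 + 28224) - 267/14 = √58500 - 267/14 = 30*√65 - 267/14 = -267/14 + 30*√65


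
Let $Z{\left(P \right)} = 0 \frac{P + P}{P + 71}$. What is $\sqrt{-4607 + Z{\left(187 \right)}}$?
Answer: $i \sqrt{4607} \approx 67.875 i$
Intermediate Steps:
$Z{\left(P \right)} = 0$ ($Z{\left(P \right)} = 0 \frac{2 P}{71 + P} = 0$)
$\sqrt{-4607 + Z{\left(187 \right)}} = \sqrt{-4607 + 0} = \sqrt{-4607} = i \sqrt{4607}$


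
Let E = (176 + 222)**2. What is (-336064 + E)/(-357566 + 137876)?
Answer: 1974/2441 ≈ 0.80869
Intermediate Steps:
E = 158404 (E = 398**2 = 158404)
(-336064 + E)/(-357566 + 137876) = (-336064 + 158404)/(-357566 + 137876) = -177660/(-219690) = -177660*(-1/219690) = 1974/2441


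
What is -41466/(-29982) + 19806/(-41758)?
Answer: 94809478/104332363 ≈ 0.90873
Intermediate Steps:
-41466/(-29982) + 19806/(-41758) = -41466*(-1/29982) + 19806*(-1/41758) = 6911/4997 - 9903/20879 = 94809478/104332363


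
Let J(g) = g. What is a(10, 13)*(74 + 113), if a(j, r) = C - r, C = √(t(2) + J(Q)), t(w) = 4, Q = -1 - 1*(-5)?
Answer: -2431 + 374*√2 ≈ -1902.1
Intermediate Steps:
Q = 4 (Q = -1 + 5 = 4)
C = 2*√2 (C = √(4 + 4) = √8 = 2*√2 ≈ 2.8284)
a(j, r) = -r + 2*√2 (a(j, r) = 2*√2 - r = -r + 2*√2)
a(10, 13)*(74 + 113) = (-1*13 + 2*√2)*(74 + 113) = (-13 + 2*√2)*187 = -2431 + 374*√2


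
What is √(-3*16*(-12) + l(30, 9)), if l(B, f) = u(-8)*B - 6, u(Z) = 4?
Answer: √690 ≈ 26.268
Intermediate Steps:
l(B, f) = -6 + 4*B (l(B, f) = 4*B - 6 = -6 + 4*B)
√(-3*16*(-12) + l(30, 9)) = √(-3*16*(-12) + (-6 + 4*30)) = √(-48*(-12) + (-6 + 120)) = √(576 + 114) = √690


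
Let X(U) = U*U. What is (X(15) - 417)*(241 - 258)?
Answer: 3264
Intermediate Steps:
X(U) = U²
(X(15) - 417)*(241 - 258) = (15² - 417)*(241 - 258) = (225 - 417)*(-17) = -192*(-17) = 3264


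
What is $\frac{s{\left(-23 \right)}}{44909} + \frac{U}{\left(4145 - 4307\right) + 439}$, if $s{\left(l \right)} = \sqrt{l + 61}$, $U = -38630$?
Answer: $- \frac{38630}{277} + \frac{\sqrt{38}}{44909} \approx -139.46$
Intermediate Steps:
$s{\left(l \right)} = \sqrt{61 + l}$
$\frac{s{\left(-23 \right)}}{44909} + \frac{U}{\left(4145 - 4307\right) + 439} = \frac{\sqrt{61 - 23}}{44909} - \frac{38630}{\left(4145 - 4307\right) + 439} = \sqrt{38} \cdot \frac{1}{44909} - \frac{38630}{-162 + 439} = \frac{\sqrt{38}}{44909} - \frac{38630}{277} = - \frac{38630}{277} + \frac{\sqrt{38}}{44909}$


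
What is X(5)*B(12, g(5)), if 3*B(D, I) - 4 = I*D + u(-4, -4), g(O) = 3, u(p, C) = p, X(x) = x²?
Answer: 300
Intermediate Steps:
B(D, I) = D*I/3 (B(D, I) = 4/3 + (I*D - 4)/3 = 4/3 + (D*I - 4)/3 = 4/3 + (-4 + D*I)/3 = 4/3 + (-4/3 + D*I/3) = D*I/3)
X(5)*B(12, g(5)) = 5²*((⅓)*12*3) = 25*12 = 300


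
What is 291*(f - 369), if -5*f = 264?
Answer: -613719/5 ≈ -1.2274e+5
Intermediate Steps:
f = -264/5 (f = -⅕*264 = -264/5 ≈ -52.800)
291*(f - 369) = 291*(-264/5 - 369) = 291*(-2109/5) = -613719/5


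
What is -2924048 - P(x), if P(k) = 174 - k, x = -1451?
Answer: -2925673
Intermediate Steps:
-2924048 - P(x) = -2924048 - (174 - 1*(-1451)) = -2924048 - (174 + 1451) = -2924048 - 1*1625 = -2924048 - 1625 = -2925673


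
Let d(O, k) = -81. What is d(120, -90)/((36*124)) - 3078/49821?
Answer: -658359/8237072 ≈ -0.079926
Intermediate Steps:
d(120, -90)/((36*124)) - 3078/49821 = -81/(36*124) - 3078/49821 = -81/4464 - 3078*1/49821 = -81*1/4464 - 1026/16607 = -9/496 - 1026/16607 = -658359/8237072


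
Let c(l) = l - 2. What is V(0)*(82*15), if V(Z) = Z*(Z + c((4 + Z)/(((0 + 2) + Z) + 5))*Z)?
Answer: 0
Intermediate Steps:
c(l) = -2 + l
V(Z) = Z*(Z + Z*(-2 + (4 + Z)/(7 + Z))) (V(Z) = Z*(Z + (-2 + (4 + Z)/(((0 + 2) + Z) + 5))*Z) = Z*(Z + (-2 + (4 + Z)/((2 + Z) + 5))*Z) = Z*(Z + (-2 + (4 + Z)/(7 + Z))*Z) = Z*(Z + Z*(-2 + (4 + Z)/(7 + Z))))
V(0)*(82*15) = (-3*0²/(7 + 0))*(82*15) = -3*0/7*1230 = -3*0*⅐*1230 = 0*1230 = 0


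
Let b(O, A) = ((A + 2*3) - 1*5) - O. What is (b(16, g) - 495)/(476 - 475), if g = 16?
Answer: -494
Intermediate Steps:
b(O, A) = 1 + A - O (b(O, A) = ((A + 6) - 5) - O = ((6 + A) - 5) - O = (1 + A) - O = 1 + A - O)
(b(16, g) - 495)/(476 - 475) = ((1 + 16 - 1*16) - 495)/(476 - 475) = ((1 + 16 - 16) - 495)/1 = (1 - 495)*1 = -494*1 = -494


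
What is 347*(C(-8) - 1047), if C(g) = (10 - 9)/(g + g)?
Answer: -5813291/16 ≈ -3.6333e+5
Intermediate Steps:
C(g) = 1/(2*g)
347*(C(-8) - 1047) = 347*((½)/(-8) - 1047) = 347*((½)*(-⅛) - 1047) = 347*(-1/16 - 1047) = 347*(-16753/16) = -5813291/16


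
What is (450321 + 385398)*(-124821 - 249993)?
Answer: -313239181266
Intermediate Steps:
(450321 + 385398)*(-124821 - 249993) = 835719*(-374814) = -313239181266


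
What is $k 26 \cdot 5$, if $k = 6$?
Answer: $780$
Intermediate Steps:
$k 26 \cdot 5 = 6 \cdot 26 \cdot 5 = 156 \cdot 5 = 780$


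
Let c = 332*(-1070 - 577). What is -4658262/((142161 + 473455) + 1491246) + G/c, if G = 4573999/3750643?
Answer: -4776741781606069901/2160446448007948932 ≈ -2.2110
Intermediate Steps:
G = 4573999/3750643 (G = 4573999*(1/3750643) = 4573999/3750643 ≈ 1.2195)
c = -546804 (c = 332*(-1647) = -546804)
-4658262/((142161 + 473455) + 1491246) + G/c = -4658262/((142161 + 473455) + 1491246) + (4573999/3750643)/(-546804) = -4658262/(615616 + 1491246) + (4573999/3750643)*(-1/546804) = -4658262/2106862 - 4573999/2050866594972 = -4658262*1/2106862 - 4573999/2050866594972 = -2329131/1053431 - 4573999/2050866594972 = -4776741781606069901/2160446448007948932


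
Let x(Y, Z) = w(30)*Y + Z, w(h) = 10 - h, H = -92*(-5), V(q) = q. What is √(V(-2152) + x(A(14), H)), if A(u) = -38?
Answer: 2*I*√233 ≈ 30.529*I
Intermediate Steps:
H = 460
x(Y, Z) = Z - 20*Y (x(Y, Z) = (10 - 1*30)*Y + Z = (10 - 30)*Y + Z = -20*Y + Z = Z - 20*Y)
√(V(-2152) + x(A(14), H)) = √(-2152 + (460 - 20*(-38))) = √(-2152 + (460 + 760)) = √(-2152 + 1220) = √(-932) = 2*I*√233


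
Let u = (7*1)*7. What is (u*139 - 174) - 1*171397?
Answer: -164760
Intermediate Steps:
u = 49 (u = 7*7 = 49)
(u*139 - 174) - 1*171397 = (49*139 - 174) - 1*171397 = (6811 - 174) - 171397 = 6637 - 171397 = -164760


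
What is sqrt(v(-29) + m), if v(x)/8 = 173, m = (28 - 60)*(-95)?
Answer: 2*sqrt(1106) ≈ 66.513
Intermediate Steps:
m = 3040 (m = -32*(-95) = 3040)
v(x) = 1384 (v(x) = 8*173 = 1384)
sqrt(v(-29) + m) = sqrt(1384 + 3040) = sqrt(4424) = 2*sqrt(1106)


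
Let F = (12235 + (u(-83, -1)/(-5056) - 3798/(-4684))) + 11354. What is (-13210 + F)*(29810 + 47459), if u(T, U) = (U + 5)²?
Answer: 296782696431535/370036 ≈ 8.0204e+8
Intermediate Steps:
u(T, U) = (5 + U)²
F = 8729078075/370036 (F = (12235 + ((5 - 1)²/(-5056) - 3798/(-4684))) + 11354 = (12235 + (4²*(-1/5056) - 3798*(-1/4684))) + 11354 = (12235 + (16*(-1/5056) + 1899/2342)) + 11354 = (12235 + (-1/316 + 1899/2342)) + 11354 = (12235 + 298871/370036) + 11354 = 4527689331/370036 + 11354 = 8729078075/370036 ≈ 23590.)
(-13210 + F)*(29810 + 47459) = (-13210 + 8729078075/370036)*(29810 + 47459) = (3840902515/370036)*77269 = 296782696431535/370036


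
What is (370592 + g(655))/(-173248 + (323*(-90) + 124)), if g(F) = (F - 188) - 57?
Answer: -185501/101097 ≈ -1.8349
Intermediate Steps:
g(F) = -245 + F (g(F) = (-188 + F) - 57 = -245 + F)
(370592 + g(655))/(-173248 + (323*(-90) + 124)) = (370592 + (-245 + 655))/(-173248 + (323*(-90) + 124)) = (370592 + 410)/(-173248 + (-29070 + 124)) = 371002/(-173248 - 28946) = 371002/(-202194) = 371002*(-1/202194) = -185501/101097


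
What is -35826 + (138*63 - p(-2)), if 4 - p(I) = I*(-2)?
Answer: -27132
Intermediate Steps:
p(I) = 4 + 2*I (p(I) = 4 - I*(-2) = 4 - (-2)*I = 4 + 2*I)
-35826 + (138*63 - p(-2)) = -35826 + (138*63 - (4 + 2*(-2))) = -35826 + (8694 - (4 - 4)) = -35826 + (8694 - 1*0) = -35826 + (8694 + 0) = -35826 + 8694 = -27132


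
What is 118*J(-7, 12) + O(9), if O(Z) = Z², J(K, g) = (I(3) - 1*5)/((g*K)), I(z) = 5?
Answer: 81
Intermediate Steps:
J(K, g) = 0 (J(K, g) = (5 - 1*5)/((g*K)) = (5 - 5)/((K*g)) = 0*(1/(K*g)) = 0)
118*J(-7, 12) + O(9) = 118*0 + 9² = 0 + 81 = 81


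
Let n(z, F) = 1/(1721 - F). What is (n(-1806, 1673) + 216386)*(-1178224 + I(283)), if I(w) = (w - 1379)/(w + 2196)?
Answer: -102490422068383/402 ≈ -2.5495e+11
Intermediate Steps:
I(w) = (-1379 + w)/(2196 + w)
(n(-1806, 1673) + 216386)*(-1178224 + I(283)) = (-1/(-1721 + 1673) + 216386)*(-1178224 + (-1379 + 283)/(2196 + 283)) = (-1/(-48) + 216386)*(-1178224 - 1096/2479) = (-1*(-1/48) + 216386)*(-1178224 + (1/2479)*(-1096)) = (1/48 + 216386)*(-1178224 - 1096/2479) = (10386529/48)*(-2920818392/2479) = -102490422068383/402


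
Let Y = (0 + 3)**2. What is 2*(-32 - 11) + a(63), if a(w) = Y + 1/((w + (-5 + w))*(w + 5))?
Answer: -633555/8228 ≈ -77.000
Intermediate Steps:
Y = 9 (Y = 3**2 = 9)
a(w) = 9 + 1/((-5 + 2*w)*(5 + w)) (a(w) = 9 + 1/((w + (-5 + w))*(w + 5)) = 9 + 1/((-5 + 2*w)*(5 + w)))
2*(-32 - 11) + a(63) = 2*(-32 - 11) + (-224 + 18*63**2 + 45*63)/(-25 + 2*63**2 + 5*63) = 2*(-43) + (-224 + 18*3969 + 2835)/(-25 + 2*3969 + 315) = -86 + (-224 + 71442 + 2835)/(-25 + 7938 + 315) = -86 + 74053/8228 = -633555/8228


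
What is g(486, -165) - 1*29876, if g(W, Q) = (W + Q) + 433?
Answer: -29122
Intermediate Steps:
g(W, Q) = 433 + Q + W (g(W, Q) = (Q + W) + 433 = 433 + Q + W)
g(486, -165) - 1*29876 = (433 - 165 + 486) - 1*29876 = 754 - 29876 = -29122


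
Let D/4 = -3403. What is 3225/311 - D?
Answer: 4236557/311 ≈ 13622.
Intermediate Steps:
D = -13612 (D = 4*(-3403) = -13612)
3225/311 - D = 3225/311 - 1*(-13612) = 3225*(1/311) + 13612 = 3225/311 + 13612 = 4236557/311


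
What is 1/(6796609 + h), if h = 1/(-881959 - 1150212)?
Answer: 2032171/13811871708138 ≈ 1.4713e-7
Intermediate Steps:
h = -1/2032171 (h = 1/(-2032171) = -1/2032171 ≈ -4.9208e-7)
1/(6796609 + h) = 1/(6796609 - 1/2032171) = 1/(13811871708138/2032171) = 2032171/13811871708138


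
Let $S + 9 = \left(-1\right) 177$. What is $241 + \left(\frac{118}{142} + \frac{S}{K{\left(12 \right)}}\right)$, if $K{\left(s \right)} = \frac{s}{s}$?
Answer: $\frac{3964}{71} \approx 55.831$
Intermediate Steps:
$K{\left(s \right)} = 1$
$S = -186$ ($S = -9 - 177 = -186$)
$241 + \left(\frac{118}{142} + \frac{S}{K{\left(12 \right)}}\right) = 241 + \left(\frac{118}{142} - \frac{186}{1}\right) = 241 + \left(118 \cdot \frac{1}{142} - 186\right) = 241 + \left(\frac{59}{71} - 186\right) = 241 - \frac{13147}{71} = \frac{3964}{71}$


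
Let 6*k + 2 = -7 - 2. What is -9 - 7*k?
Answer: 23/6 ≈ 3.8333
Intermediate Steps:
k = -11/6 (k = -⅓ + (-7 - 2)/6 = -⅓ + (⅙)*(-9) = -⅓ - 3/2 = -11/6 ≈ -1.8333)
-9 - 7*k = -9 - 7*(-11/6) = -9 + 77/6 = 23/6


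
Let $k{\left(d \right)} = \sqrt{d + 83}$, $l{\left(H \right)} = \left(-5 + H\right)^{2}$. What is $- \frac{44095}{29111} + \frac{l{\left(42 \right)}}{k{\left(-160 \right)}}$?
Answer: $- \frac{44095}{29111} - \frac{1369 i \sqrt{77}}{77} \approx -1.5147 - 156.01 i$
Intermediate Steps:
$k{\left(d \right)} = \sqrt{83 + d}$
$- \frac{44095}{29111} + \frac{l{\left(42 \right)}}{k{\left(-160 \right)}} = - \frac{44095}{29111} + \frac{\left(-5 + 42\right)^{2}}{\sqrt{83 - 160}} = \left(-44095\right) \frac{1}{29111} + \frac{37^{2}}{\sqrt{-77}} = - \frac{44095}{29111} + \frac{1369}{i \sqrt{77}} = - \frac{44095}{29111} + 1369 \left(- \frac{i \sqrt{77}}{77}\right) = - \frac{44095}{29111} - \frac{1369 i \sqrt{77}}{77}$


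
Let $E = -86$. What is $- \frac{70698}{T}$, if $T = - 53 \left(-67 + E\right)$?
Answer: $- \frac{23566}{2703} \approx -8.7185$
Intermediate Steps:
$T = 8109$ ($T = - 53 \left(-67 - 86\right) = \left(-53\right) \left(-153\right) = 8109$)
$- \frac{70698}{T} = - \frac{70698}{8109} = \left(-70698\right) \frac{1}{8109} = - \frac{23566}{2703}$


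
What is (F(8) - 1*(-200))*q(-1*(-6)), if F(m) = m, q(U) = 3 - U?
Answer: -624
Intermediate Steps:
(F(8) - 1*(-200))*q(-1*(-6)) = (8 - 1*(-200))*(3 - (-1)*(-6)) = (8 + 200)*(3 - 1*6) = 208*(3 - 6) = 208*(-3) = -624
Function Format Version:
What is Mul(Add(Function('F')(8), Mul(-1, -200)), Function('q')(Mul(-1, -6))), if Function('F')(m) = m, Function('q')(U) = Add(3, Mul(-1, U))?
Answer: -624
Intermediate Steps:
Mul(Add(Function('F')(8), Mul(-1, -200)), Function('q')(Mul(-1, -6))) = Mul(Add(8, Mul(-1, -200)), Add(3, Mul(-1, Mul(-1, -6)))) = Mul(Add(8, 200), Add(3, Mul(-1, 6))) = Mul(208, Add(3, -6)) = Mul(208, -3) = -624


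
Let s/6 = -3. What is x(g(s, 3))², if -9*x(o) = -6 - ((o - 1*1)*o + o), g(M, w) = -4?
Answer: 484/81 ≈ 5.9753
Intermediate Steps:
s = -18 (s = 6*(-3) = -18)
x(o) = ⅔ + o/9 + o*(-1 + o)/9 (x(o) = -(-6 - ((o - 1*1)*o + o))/9 = -(-6 - ((o - 1)*o + o))/9 = -(-6 - ((-1 + o)*o + o))/9 = -(-6 - (o*(-1 + o) + o))/9 = -(-6 - (o + o*(-1 + o)))/9 = -(-6 + (-o - o*(-1 + o)))/9 = -(-6 - o - o*(-1 + o))/9 = ⅔ + o/9 + o*(-1 + o)/9)
x(g(s, 3))² = (⅔ + (⅑)*(-4)²)² = (⅔ + (⅑)*16)² = (⅔ + 16/9)² = (22/9)² = 484/81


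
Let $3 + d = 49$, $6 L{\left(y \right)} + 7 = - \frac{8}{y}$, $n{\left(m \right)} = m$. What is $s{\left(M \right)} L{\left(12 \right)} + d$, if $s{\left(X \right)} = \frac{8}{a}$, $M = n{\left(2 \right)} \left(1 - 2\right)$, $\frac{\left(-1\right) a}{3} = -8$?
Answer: $\frac{2461}{54} \approx 45.574$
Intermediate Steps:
$a = 24$ ($a = \left(-3\right) \left(-8\right) = 24$)
$M = -2$ ($M = 2 \left(1 - 2\right) = 2 \left(-1\right) = -2$)
$s{\left(X \right)} = \frac{1}{3}$ ($s{\left(X \right)} = \frac{8}{24} = 8 \cdot \frac{1}{24} = \frac{1}{3}$)
$L{\left(y \right)} = - \frac{7}{6} - \frac{4}{3 y}$ ($L{\left(y \right)} = - \frac{7}{6} + \frac{\left(-8\right) \frac{1}{y}}{6} = - \frac{7}{6} - \frac{4}{3 y}$)
$d = 46$ ($d = -3 + 49 = 46$)
$s{\left(M \right)} L{\left(12 \right)} + d = \frac{\frac{1}{6} \cdot \frac{1}{12} \left(-8 - 84\right)}{3} + 46 = \frac{\frac{1}{6} \cdot \frac{1}{12} \left(-92\right)}{3} + 46 = \frac{1}{3} \left(- \frac{23}{18}\right) + 46 = - \frac{23}{54} + 46 = \frac{2461}{54}$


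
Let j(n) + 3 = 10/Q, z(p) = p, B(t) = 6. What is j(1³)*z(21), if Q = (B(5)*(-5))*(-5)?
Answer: -308/5 ≈ -61.600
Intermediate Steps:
Q = 150 (Q = (6*(-5))*(-5) = -30*(-5) = 150)
j(n) = -44/15 (j(n) = -3 + 10/150 = -3 + 10*(1/150) = -3 + 1/15 = -44/15)
j(1³)*z(21) = -44/15*21 = -308/5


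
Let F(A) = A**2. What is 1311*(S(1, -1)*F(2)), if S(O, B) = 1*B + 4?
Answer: 15732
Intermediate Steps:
S(O, B) = 4 + B (S(O, B) = B + 4 = 4 + B)
1311*(S(1, -1)*F(2)) = 1311*((4 - 1)*2**2) = 1311*(3*4) = 1311*12 = 15732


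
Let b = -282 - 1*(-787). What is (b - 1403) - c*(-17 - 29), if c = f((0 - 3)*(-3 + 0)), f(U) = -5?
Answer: -1128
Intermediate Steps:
b = 505 (b = -282 + 787 = 505)
c = -5
(b - 1403) - c*(-17 - 29) = (505 - 1403) - (-5)*(-17 - 29) = -898 - (-5)*(-46) = -898 - 1*230 = -898 - 230 = -1128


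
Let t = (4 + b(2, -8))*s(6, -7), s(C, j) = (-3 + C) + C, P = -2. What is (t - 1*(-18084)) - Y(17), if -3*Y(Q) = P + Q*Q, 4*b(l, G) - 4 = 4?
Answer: 54701/3 ≈ 18234.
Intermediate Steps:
b(l, G) = 2 (b(l, G) = 1 + (¼)*4 = 1 + 1 = 2)
Y(Q) = ⅔ - Q²/3 (Y(Q) = -(-2 + Q*Q)/3 = -(-2 + Q²)/3 = ⅔ - Q²/3)
s(C, j) = -3 + 2*C
t = 54 (t = (4 + 2)*(-3 + 2*6) = 6*(-3 + 12) = 6*9 = 54)
(t - 1*(-18084)) - Y(17) = (54 - 1*(-18084)) - (⅔ - ⅓*17²) = (54 + 18084) - (⅔ - ⅓*289) = 18138 - (⅔ - 289/3) = 18138 - 1*(-287/3) = 18138 + 287/3 = 54701/3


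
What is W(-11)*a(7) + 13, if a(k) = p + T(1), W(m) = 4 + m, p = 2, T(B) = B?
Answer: -8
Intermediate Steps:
a(k) = 3 (a(k) = 2 + 1 = 3)
W(-11)*a(7) + 13 = (4 - 11)*3 + 13 = -7*3 + 13 = -21 + 13 = -8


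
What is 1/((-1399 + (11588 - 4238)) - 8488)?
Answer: -1/2537 ≈ -0.00039417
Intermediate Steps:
1/((-1399 + (11588 - 4238)) - 8488) = 1/((-1399 + 7350) - 8488) = 1/(5951 - 8488) = 1/(-2537) = -1/2537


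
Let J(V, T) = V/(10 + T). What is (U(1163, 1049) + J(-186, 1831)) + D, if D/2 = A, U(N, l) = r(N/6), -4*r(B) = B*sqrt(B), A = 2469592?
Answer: 9093037558/1841 - 1163*sqrt(6978)/144 ≈ 4.9385e+6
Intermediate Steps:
r(B) = -B**(3/2)/4 (r(B) = -B*sqrt(B)/4 = -B**(3/2)/4)
U(N, l) = -sqrt(6)*N**(3/2)/144 (U(N, l) = -sqrt(6)*N**(3/2)/36/4 = -sqrt(6)*N**(3/2)/144)
D = 4939184 (D = 2*2469592 = 4939184)
(U(1163, 1049) + J(-186, 1831)) + D = (-sqrt(6)*1163**(3/2)/144 - 186/(10 + 1831)) + 4939184 = (-sqrt(6)*1163*sqrt(1163)/144 - 186/1841) + 4939184 = (-1163*sqrt(6978)/144 - 186*1/1841) + 4939184 = (-1163*sqrt(6978)/144 - 186/1841) + 4939184 = (-186/1841 - 1163*sqrt(6978)/144) + 4939184 = 9093037558/1841 - 1163*sqrt(6978)/144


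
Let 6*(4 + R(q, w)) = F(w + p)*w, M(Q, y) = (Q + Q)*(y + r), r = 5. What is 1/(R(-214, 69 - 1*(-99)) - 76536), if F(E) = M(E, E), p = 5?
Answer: 1/1647924 ≈ 6.0682e-7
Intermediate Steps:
M(Q, y) = 2*Q*(5 + y) (M(Q, y) = (Q + Q)*(y + 5) = (2*Q)*(5 + y) = 2*Q*(5 + y))
F(E) = 2*E*(5 + E)
R(q, w) = -4 + w*(5 + w)*(10 + w)/3 (R(q, w) = -4 + ((2*(w + 5)*(5 + (w + 5)))*w)/6 = -4 + ((2*(5 + w)*(5 + (5 + w)))*w)/6 = -4 + ((2*(5 + w)*(10 + w))*w)/6 = -4 + (2*w*(5 + w)*(10 + w))/6 = -4 + w*(5 + w)*(10 + w)/3)
1/(R(-214, 69 - 1*(-99)) - 76536) = 1/((-4 + (69 - 1*(-99))*(5 + (69 - 1*(-99)))*(10 + (69 - 1*(-99)))/3) - 76536) = 1/((-4 + (69 + 99)*(5 + (69 + 99))*(10 + (69 + 99))/3) - 76536) = 1/((-4 + (⅓)*168*(5 + 168)*(10 + 168)) - 76536) = 1/((-4 + (⅓)*168*173*178) - 76536) = 1/((-4 + 1724464) - 76536) = 1/(1724460 - 76536) = 1/1647924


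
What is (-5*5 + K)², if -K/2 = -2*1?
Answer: 441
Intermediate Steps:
K = 4 (K = -(-4) = -2*(-2) = 4)
(-5*5 + K)² = (-5*5 + 4)² = (-25 + 4)² = (-21)² = 441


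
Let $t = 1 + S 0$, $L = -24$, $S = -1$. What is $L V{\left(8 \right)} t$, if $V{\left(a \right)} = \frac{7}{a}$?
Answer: $-21$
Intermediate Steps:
$t = 1$ ($t = 1 - 0 = 1 + 0 = 1$)
$L V{\left(8 \right)} t = - 24 \cdot \frac{7}{8} \cdot 1 = - 24 \cdot 7 \cdot \frac{1}{8} \cdot 1 = \left(-24\right) \frac{7}{8} \cdot 1 = \left(-21\right) 1 = -21$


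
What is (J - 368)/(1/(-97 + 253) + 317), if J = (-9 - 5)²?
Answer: -26832/49453 ≈ -0.54258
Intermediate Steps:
J = 196 (J = (-14)² = 196)
(J - 368)/(1/(-97 + 253) + 317) = (196 - 368)/(1/(-97 + 253) + 317) = -172/(1/156 + 317) = -172/49453/156 = -172*156/49453 = -26832/49453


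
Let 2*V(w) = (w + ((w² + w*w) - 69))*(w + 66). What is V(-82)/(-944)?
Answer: 13297/118 ≈ 112.69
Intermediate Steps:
V(w) = (66 + w)*(-69 + w + 2*w²)/2 (V(w) = ((w + ((w² + w*w) - 69))*(w + 66))/2 = ((w + ((w² + w²) - 69))*(66 + w))/2 = ((w + (2*w² - 69))*(66 + w))/2 = ((w + (-69 + 2*w²))*(66 + w))/2 = ((-69 + w + 2*w²)*(66 + w))/2 = ((66 + w)*(-69 + w + 2*w²))/2 = (66 + w)*(-69 + w + 2*w²)/2)
V(-82)/(-944) = (-2277 + (-82)³ - 3/2*(-82) + (133/2)*(-82)²)/(-944) = (-2277 - 551368 + 123 + (133/2)*6724)*(-1/944) = (-2277 - 551368 + 123 + 447146)*(-1/944) = -106376*(-1/944) = 13297/118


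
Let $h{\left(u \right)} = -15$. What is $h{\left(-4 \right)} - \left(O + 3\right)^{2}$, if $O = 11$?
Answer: $-211$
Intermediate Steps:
$h{\left(-4 \right)} - \left(O + 3\right)^{2} = -15 - \left(11 + 3\right)^{2} = -15 - 14^{2} = -15 - 196 = -211$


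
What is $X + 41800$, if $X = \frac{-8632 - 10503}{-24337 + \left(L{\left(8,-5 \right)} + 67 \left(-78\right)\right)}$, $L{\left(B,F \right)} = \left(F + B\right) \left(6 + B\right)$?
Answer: $\frac{1233996935}{29521} \approx 41801.0$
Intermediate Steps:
$L{\left(B,F \right)} = \left(6 + B\right) \left(B + F\right)$ ($L{\left(B,F \right)} = \left(B + F\right) \left(6 + B\right) = \left(6 + B\right) \left(B + F\right)$)
$X = \frac{19135}{29521}$ ($X = \frac{-8632 - 10503}{-24337 + \left(\left(8^{2} + 6 \cdot 8 + 6 \left(-5\right) + 8 \left(-5\right)\right) + 67 \left(-78\right)\right)} = - \frac{19135}{-24337 + \left(\left(64 + 48 - 30 - 40\right) - 5226\right)} = - \frac{19135}{-24337 + \left(42 - 5226\right)} = - \frac{19135}{-24337 - 5184} = - \frac{19135}{-29521} = \left(-19135\right) \left(- \frac{1}{29521}\right) = \frac{19135}{29521} \approx 0.64818$)
$X + 41800 = \frac{19135}{29521} + 41800 = \frac{1233996935}{29521}$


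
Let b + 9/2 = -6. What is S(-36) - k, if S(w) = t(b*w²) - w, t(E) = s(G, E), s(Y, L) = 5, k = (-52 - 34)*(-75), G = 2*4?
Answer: -6409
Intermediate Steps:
G = 8
k = 6450 (k = -86*(-75) = 6450)
b = -21/2 (b = -9/2 - 6 = -21/2 ≈ -10.500)
t(E) = 5
S(w) = 5 - w
S(-36) - k = (5 - 1*(-36)) - 1*6450 = (5 + 36) - 6450 = 41 - 6450 = -6409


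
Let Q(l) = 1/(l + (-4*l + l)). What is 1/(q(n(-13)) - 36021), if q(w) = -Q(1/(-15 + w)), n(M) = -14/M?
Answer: -26/936727 ≈ -2.7756e-5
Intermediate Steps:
Q(l) = -1/(2*l) (Q(l) = 1/(l - 3*l) = 1/(-2*l) = -1/(2*l))
q(w) = -15/2 + w/2 (q(w) = -(-1)/(2*(1/(-15 + w))) = -(-1)*(-15 + w)/2 = -(15/2 - w/2) = -15/2 + w/2)
1/(q(n(-13)) - 36021) = 1/((-15/2 + (-14/(-13))/2) - 36021) = 1/((-15/2 + (-14*(-1/13))/2) - 36021) = 1/((-15/2 + (½)*(14/13)) - 36021) = 1/((-15/2 + 7/13) - 36021) = 1/(-181/26 - 36021) = 1/(-936727/26) = -26/936727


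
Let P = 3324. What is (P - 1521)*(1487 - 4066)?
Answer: -4649937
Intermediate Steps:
(P - 1521)*(1487 - 4066) = (3324 - 1521)*(1487 - 4066) = 1803*(-2579) = -4649937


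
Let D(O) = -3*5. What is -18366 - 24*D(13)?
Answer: -18006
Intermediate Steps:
D(O) = -15
-18366 - 24*D(13) = -18366 - 24*(-15) = -18366 + 360 = -18006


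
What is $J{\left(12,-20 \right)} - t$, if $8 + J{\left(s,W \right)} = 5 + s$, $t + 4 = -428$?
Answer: $441$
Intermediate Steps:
$t = -432$ ($t = -4 - 428 = -432$)
$J{\left(s,W \right)} = -3 + s$ ($J{\left(s,W \right)} = -8 + \left(5 + s\right) = -3 + s$)
$J{\left(12,-20 \right)} - t = \left(-3 + 12\right) - -432 = 9 + 432 = 441$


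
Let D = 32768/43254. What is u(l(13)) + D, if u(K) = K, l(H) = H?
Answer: 297535/21627 ≈ 13.758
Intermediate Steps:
D = 16384/21627 (D = 32768*(1/43254) = 16384/21627 ≈ 0.75757)
u(l(13)) + D = 13 + 16384/21627 = 297535/21627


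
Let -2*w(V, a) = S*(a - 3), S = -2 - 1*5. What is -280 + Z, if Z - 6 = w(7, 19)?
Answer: -218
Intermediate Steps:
S = -7 (S = -2 - 5 = -7)
w(V, a) = -21/2 + 7*a/2 (w(V, a) = -(-7)*(a - 3)/2 = -(-7)*(-3 + a)/2 = -(21 - 7*a)/2 = -21/2 + 7*a/2)
Z = 62 (Z = 6 + (-21/2 + (7/2)*19) = 6 + (-21/2 + 133/2) = 6 + 56 = 62)
-280 + Z = -280 + 62 = -218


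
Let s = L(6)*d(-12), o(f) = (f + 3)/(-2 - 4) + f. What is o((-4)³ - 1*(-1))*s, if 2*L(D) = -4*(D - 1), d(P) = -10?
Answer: -5300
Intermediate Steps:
L(D) = 2 - 2*D (L(D) = (-4*(D - 1))/2 = (-4*(-1 + D))/2 = (4 - 4*D)/2 = 2 - 2*D)
o(f) = -½ + 5*f/6 (o(f) = (3 + f)/(-6) + f = (3 + f)*(-⅙) + f = (-½ - f/6) + f = -½ + 5*f/6)
s = 100 (s = (2 - 2*6)*(-10) = (2 - 12)*(-10) = -10*(-10) = 100)
o((-4)³ - 1*(-1))*s = (-½ + 5*((-4)³ - 1*(-1))/6)*100 = (-½ + 5*(-64 + 1)/6)*100 = (-½ + (⅚)*(-63))*100 = (-½ - 105/2)*100 = -53*100 = -5300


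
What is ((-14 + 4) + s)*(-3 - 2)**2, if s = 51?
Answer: 1025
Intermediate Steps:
((-14 + 4) + s)*(-3 - 2)**2 = ((-14 + 4) + 51)*(-3 - 2)**2 = (-10 + 51)*(-5)**2 = 41*25 = 1025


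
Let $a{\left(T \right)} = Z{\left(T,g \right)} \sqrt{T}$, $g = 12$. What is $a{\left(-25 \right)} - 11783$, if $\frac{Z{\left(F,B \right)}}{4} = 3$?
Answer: $-11783 + 60 i \approx -11783.0 + 60.0 i$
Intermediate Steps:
$Z{\left(F,B \right)} = 12$ ($Z{\left(F,B \right)} = 4 \cdot 3 = 12$)
$a{\left(T \right)} = 12 \sqrt{T}$
$a{\left(-25 \right)} - 11783 = 12 \sqrt{-25} - 11783 = 12 \cdot 5 i - 11783 = 60 i - 11783 = -11783 + 60 i$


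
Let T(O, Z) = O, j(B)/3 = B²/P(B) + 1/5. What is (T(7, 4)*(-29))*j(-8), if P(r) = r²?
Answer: -3654/5 ≈ -730.80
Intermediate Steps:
j(B) = 18/5 (j(B) = 3*(B²/(B²) + 1/5) = 3*(B²/B² + 1*(⅕)) = 3*(1 + ⅕) = 3*(6/5) = 18/5)
(T(7, 4)*(-29))*j(-8) = (7*(-29))*(18/5) = -203*18/5 = -3654/5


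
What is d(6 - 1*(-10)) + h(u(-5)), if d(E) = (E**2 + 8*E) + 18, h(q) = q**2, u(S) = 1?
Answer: 403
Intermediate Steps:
d(E) = 18 + E**2 + 8*E
d(6 - 1*(-10)) + h(u(-5)) = (18 + (6 - 1*(-10))**2 + 8*(6 - 1*(-10))) + 1**2 = (18 + (6 + 10)**2 + 8*(6 + 10)) + 1 = (18 + 16**2 + 8*16) + 1 = (18 + 256 + 128) + 1 = 402 + 1 = 403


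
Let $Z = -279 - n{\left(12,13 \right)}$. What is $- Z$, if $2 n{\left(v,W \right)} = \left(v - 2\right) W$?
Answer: $344$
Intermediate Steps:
$n{\left(v,W \right)} = \frac{W \left(-2 + v\right)}{2}$ ($n{\left(v,W \right)} = \frac{\left(v - 2\right) W}{2} = \frac{\left(-2 + v\right) W}{2} = \frac{W \left(-2 + v\right)}{2}$)
$Z = -344$ ($Z = -279 - \frac{1}{2} \cdot 13 \left(-2 + 12\right) = -279 - \frac{1}{2} \cdot 13 \cdot 10 = -279 - 65 = -344$)
$- Z = \left(-1\right) \left(-344\right) = 344$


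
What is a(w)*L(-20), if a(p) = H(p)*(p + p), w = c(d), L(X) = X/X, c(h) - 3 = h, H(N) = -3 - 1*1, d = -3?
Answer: 0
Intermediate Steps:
H(N) = -4 (H(N) = -3 - 1 = -4)
c(h) = 3 + h
L(X) = 1
w = 0 (w = 3 - 3 = 0)
a(p) = -8*p (a(p) = -4*(p + p) = -8*p)
a(w)*L(-20) = -8*0*1 = 0*1 = 0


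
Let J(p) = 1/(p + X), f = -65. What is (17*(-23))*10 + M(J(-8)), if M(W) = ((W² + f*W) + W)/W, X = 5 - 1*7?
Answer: -39741/10 ≈ -3974.1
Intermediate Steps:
X = -2 (X = 5 - 7 = -2)
J(p) = 1/(-2 + p) (J(p) = 1/(p - 2) = 1/(-2 + p))
M(W) = (W² - 64*W)/W (M(W) = ((W² - 65*W) + W)/W = (W² - 64*W)/W)
(17*(-23))*10 + M(J(-8)) = (17*(-23))*10 + (-64 + 1/(-2 - 8)) = -391*10 + (-64 + 1/(-10)) = -3910 + (-64 - ⅒) = -3910 - 641/10 = -39741/10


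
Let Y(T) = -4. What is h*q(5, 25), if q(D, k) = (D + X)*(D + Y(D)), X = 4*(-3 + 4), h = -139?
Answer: -1251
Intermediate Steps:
X = 4 (X = 4*1 = 4)
q(D, k) = (-4 + D)*(4 + D) (q(D, k) = (D + 4)*(D - 4) = (4 + D)*(-4 + D) = (-4 + D)*(4 + D))
h*q(5, 25) = -139*(-16 + 5**2) = -139*(-16 + 25) = -139*9 = -1251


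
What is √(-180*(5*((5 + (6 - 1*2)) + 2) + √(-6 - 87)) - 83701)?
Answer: √(-93601 - 180*I*√93) ≈ 2.837 - 305.96*I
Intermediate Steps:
√(-180*(5*((5 + (6 - 1*2)) + 2) + √(-6 - 87)) - 83701) = √(-180*(5*((5 + (6 - 2)) + 2) + √(-93)) - 83701) = √(-180*(5*((5 + 4) + 2) + I*√93) - 83701) = √(-180*(5*(9 + 2) + I*√93) - 83701) = √(-180*(5*11 + I*√93) - 83701) = √(-180*(55 + I*√93) - 83701) = √((-9900 - 180*I*√93) - 83701) = √(-93601 - 180*I*√93)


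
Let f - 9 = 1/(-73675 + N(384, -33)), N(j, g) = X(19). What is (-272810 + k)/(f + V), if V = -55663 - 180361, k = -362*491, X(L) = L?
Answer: 33185858112/17383920841 ≈ 1.9090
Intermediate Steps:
k = -177742
N(j, g) = 19
V = -236024
f = 662903/73656 (f = 9 + 1/(-73675 + 19) = 9 + 1/(-73656) = 9 - 1/73656 = 662903/73656 ≈ 9.0000)
(-272810 + k)/(f + V) = (-272810 - 177742)/(662903/73656 - 236024) = -450552/(-17383920841/73656) = -450552*(-73656/17383920841) = 33185858112/17383920841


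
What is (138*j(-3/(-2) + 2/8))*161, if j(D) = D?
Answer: 77763/2 ≈ 38882.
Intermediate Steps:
(138*j(-3/(-2) + 2/8))*161 = (138*(-3/(-2) + 2/8))*161 = (138*(-3*(-1/2) + 2*(1/8)))*161 = (138*(3/2 + 1/4))*161 = (138*(7/4))*161 = (483/2)*161 = 77763/2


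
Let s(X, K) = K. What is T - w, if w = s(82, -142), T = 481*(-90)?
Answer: -43148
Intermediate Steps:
T = -43290
w = -142
T - w = -43290 - 1*(-142) = -43290 + 142 = -43148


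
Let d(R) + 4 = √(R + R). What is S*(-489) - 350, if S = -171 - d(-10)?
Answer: 81313 + 978*I*√5 ≈ 81313.0 + 2186.9*I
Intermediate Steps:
d(R) = -4 + √2*√R (d(R) = -4 + √(R + R) = -4 + √(2*R) = -4 + √2*√R)
S = -167 - 2*I*√5 (S = -171 - (-4 + √2*√(-10)) = -171 - (-4 + √2*(I*√10)) = -171 - (-4 + 2*I*√5) = -171 + (4 - 2*I*√5) = -167 - 2*I*√5 ≈ -167.0 - 4.4721*I)
S*(-489) - 350 = (-167 - 2*I*√5)*(-489) - 350 = (81663 + 978*I*√5) - 350 = 81313 + 978*I*√5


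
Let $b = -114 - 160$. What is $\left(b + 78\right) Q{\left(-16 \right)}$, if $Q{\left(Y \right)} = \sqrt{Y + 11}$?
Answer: $- 196 i \sqrt{5} \approx - 438.27 i$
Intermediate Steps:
$Q{\left(Y \right)} = \sqrt{11 + Y}$
$b = -274$
$\left(b + 78\right) Q{\left(-16 \right)} = \left(-274 + 78\right) \sqrt{11 - 16} = - 196 \sqrt{-5} = - 196 i \sqrt{5}$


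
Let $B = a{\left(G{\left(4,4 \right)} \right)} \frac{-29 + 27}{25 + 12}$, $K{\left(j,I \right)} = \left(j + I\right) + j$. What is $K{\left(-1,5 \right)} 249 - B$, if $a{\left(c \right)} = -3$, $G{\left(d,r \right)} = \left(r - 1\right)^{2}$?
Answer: $\frac{27633}{37} \approx 746.84$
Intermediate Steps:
$K{\left(j,I \right)} = I + 2 j$ ($K{\left(j,I \right)} = \left(I + j\right) + j = I + 2 j$)
$G{\left(d,r \right)} = \left(-1 + r\right)^{2}$
$B = \frac{6}{37}$ ($B = - 3 \frac{-29 + 27}{25 + 12} = - 3 \left(- \frac{2}{37}\right) = - 3 \left(\left(-2\right) \frac{1}{37}\right) = \left(-3\right) \left(- \frac{2}{37}\right) = \frac{6}{37} \approx 0.16216$)
$K{\left(-1,5 \right)} 249 - B = \left(5 + 2 \left(-1\right)\right) 249 - \frac{6}{37} = \left(5 - 2\right) 249 - \frac{6}{37} = 3 \cdot 249 - \frac{6}{37} = 747 - \frac{6}{37} = \frac{27633}{37}$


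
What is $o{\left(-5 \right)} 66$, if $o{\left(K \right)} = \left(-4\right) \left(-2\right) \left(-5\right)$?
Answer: $-2640$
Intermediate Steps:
$o{\left(K \right)} = -40$ ($o{\left(K \right)} = 8 \left(-5\right) = -40$)
$o{\left(-5 \right)} 66 = \left(-40\right) 66 = -2640$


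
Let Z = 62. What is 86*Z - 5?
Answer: 5327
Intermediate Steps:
86*Z - 5 = 86*62 - 5 = 5332 - 5 = 5327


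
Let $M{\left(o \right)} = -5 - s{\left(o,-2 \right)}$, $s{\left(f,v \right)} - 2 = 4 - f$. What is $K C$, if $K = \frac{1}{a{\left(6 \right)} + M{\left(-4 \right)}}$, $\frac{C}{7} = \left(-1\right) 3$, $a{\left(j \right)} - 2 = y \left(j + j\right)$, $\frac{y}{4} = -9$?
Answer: $\frac{21}{445} \approx 0.047191$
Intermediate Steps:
$y = -36$ ($y = 4 \left(-9\right) = -36$)
$a{\left(j \right)} = 2 - 72 j$ ($a{\left(j \right)} = 2 - 36 \left(j + j\right) = 2 - 36 \cdot 2 j = 2 - 72 j$)
$s{\left(f,v \right)} = 6 - f$ ($s{\left(f,v \right)} = 2 - \left(-4 + f\right) = 6 - f$)
$C = -21$ ($C = 7 \left(\left(-1\right) 3\right) = 7 \left(-3\right) = -21$)
$M{\left(o \right)} = -11 + o$ ($M{\left(o \right)} = -5 - \left(6 - o\right) = -5 + \left(-6 + o\right) = -11 + o$)
$K = - \frac{1}{445}$ ($K = \frac{1}{\left(2 - 432\right) - 15} = \frac{1}{-430 - 15} = \frac{1}{-445} = - \frac{1}{445} \approx -0.0022472$)
$K C = \left(- \frac{1}{445}\right) \left(-21\right) = \frac{21}{445}$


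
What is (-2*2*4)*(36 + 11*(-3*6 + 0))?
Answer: 2592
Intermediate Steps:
(-2*2*4)*(36 + 11*(-3*6 + 0)) = (-4*4)*(36 + 11*(-18 + 0)) = -16*(36 + 11*(-18)) = -16*(36 - 198) = -16*(-162) = 2592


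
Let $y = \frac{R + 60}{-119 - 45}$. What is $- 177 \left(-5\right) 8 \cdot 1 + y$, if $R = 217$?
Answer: $\frac{1160843}{164} \approx 7078.3$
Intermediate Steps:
$y = - \frac{277}{164}$ ($y = \frac{217 + 60}{-119 - 45} = \frac{277}{-164} = 277 \left(- \frac{1}{164}\right) = - \frac{277}{164} \approx -1.689$)
$- 177 \left(-5\right) 8 \cdot 1 + y = - 177 \left(-5\right) 8 \cdot 1 - \frac{277}{164} = - 177 \left(\left(-40\right) 1\right) - \frac{277}{164} = \left(-177\right) \left(-40\right) - \frac{277}{164} = 7080 - \frac{277}{164} = \frac{1160843}{164}$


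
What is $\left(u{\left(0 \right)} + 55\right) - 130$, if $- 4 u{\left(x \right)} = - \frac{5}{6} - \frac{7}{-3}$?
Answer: $- \frac{603}{8} \approx -75.375$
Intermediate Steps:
$u{\left(x \right)} = - \frac{3}{8}$ ($u{\left(x \right)} = - \frac{- \frac{5}{6} - \frac{7}{-3}}{4} = - \frac{\left(-5\right) \frac{1}{6} - - \frac{7}{3}}{4} = - \frac{- \frac{5}{6} + \frac{7}{3}}{4} = \left(- \frac{1}{4}\right) \frac{3}{2} = - \frac{3}{8}$)
$\left(u{\left(0 \right)} + 55\right) - 130 = \left(- \frac{3}{8} + 55\right) - 130 = \frac{437}{8} - 130 = - \frac{603}{8}$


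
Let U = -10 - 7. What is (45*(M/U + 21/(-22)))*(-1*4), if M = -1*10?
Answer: 12330/187 ≈ 65.936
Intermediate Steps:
M = -10
U = -17
(45*(M/U + 21/(-22)))*(-1*4) = (45*(-10/(-17) + 21/(-22)))*(-1*4) = (45*(-10*(-1/17) + 21*(-1/22)))*(-4) = (45*(10/17 - 21/22))*(-4) = (45*(-137/374))*(-4) = -6165/374*(-4) = 12330/187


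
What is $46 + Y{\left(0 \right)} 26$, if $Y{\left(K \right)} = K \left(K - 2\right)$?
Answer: $46$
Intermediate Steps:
$Y{\left(K \right)} = K \left(-2 + K\right)$
$46 + Y{\left(0 \right)} 26 = 46 + 0 \left(-2 + 0\right) 26 = 46 + 0 \left(-2\right) 26 = 46 + 0 \cdot 26 = 46 + 0 = 46$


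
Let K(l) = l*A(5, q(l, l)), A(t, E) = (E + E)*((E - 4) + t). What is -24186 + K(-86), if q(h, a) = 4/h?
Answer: -1039670/43 ≈ -24178.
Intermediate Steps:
A(t, E) = 2*E*(-4 + E + t) (A(t, E) = (2*E)*((-4 + E) + t) = (2*E)*(-4 + E + t) = 2*E*(-4 + E + t))
K(l) = 8 + 32/l (K(l) = l*(2*(4/l)*(-4 + 4/l + 5)) = l*(2*(4/l)*(1 + 4/l)) = l*(8*(1 + 4/l)/l) = 8 + 32/l)
-24186 + K(-86) = -24186 + (8 + 32/(-86)) = -24186 + (8 + 32*(-1/86)) = -24186 + (8 - 16/43) = -24186 + 328/43 = -1039670/43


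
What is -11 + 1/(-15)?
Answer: -166/15 ≈ -11.067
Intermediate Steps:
-11 + 1/(-15) = -11 + 1*(-1/15) = -11 - 1/15 = -166/15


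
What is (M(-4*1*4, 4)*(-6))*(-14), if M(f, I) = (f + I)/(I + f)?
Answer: 84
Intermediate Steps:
M(f, I) = 1 (M(f, I) = (I + f)/(I + f) = 1)
(M(-4*1*4, 4)*(-6))*(-14) = (1*(-6))*(-14) = -6*(-14) = 84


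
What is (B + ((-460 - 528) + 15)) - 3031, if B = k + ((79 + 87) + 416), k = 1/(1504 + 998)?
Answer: -8561843/2502 ≈ -3422.0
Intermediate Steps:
k = 1/2502 ≈ 0.00039968
B = 1456165/2502 (B = 1/2502 + ((79 + 87) + 416) = 1/2502 + (166 + 416) = 1/2502 + 582 = 1456165/2502 ≈ 582.00)
(B + ((-460 - 528) + 15)) - 3031 = (1456165/2502 + ((-460 - 528) + 15)) - 3031 = (1456165/2502 + (-988 + 15)) - 3031 = (1456165/2502 - 973) - 3031 = -978281/2502 - 3031 = -8561843/2502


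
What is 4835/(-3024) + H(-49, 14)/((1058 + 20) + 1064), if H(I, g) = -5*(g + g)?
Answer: -85555/51408 ≈ -1.6642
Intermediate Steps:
H(I, g) = -10*g
4835/(-3024) + H(-49, 14)/((1058 + 20) + 1064) = 4835/(-3024) + (-10*14)/((1058 + 20) + 1064) = 4835*(-1/3024) - 140/(1078 + 1064) = -4835/3024 - 140/2142 = -4835/3024 - 140*1/2142 = -4835/3024 - 10/153 = -85555/51408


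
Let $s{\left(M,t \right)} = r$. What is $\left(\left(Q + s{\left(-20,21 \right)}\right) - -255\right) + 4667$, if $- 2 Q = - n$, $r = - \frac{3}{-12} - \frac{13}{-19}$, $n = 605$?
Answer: $\frac{397133}{76} \approx 5225.4$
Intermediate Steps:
$r = \frac{71}{76}$ ($r = \left(-3\right) \left(- \frac{1}{12}\right) - - \frac{13}{19} = \frac{1}{4} + \frac{13}{19} = \frac{71}{76} \approx 0.93421$)
$s{\left(M,t \right)} = \frac{71}{76}$
$Q = \frac{605}{2}$ ($Q = - \frac{\left(-1\right) 605}{2} = \left(- \frac{1}{2}\right) \left(-605\right) = \frac{605}{2} \approx 302.5$)
$\left(\left(Q + s{\left(-20,21 \right)}\right) - -255\right) + 4667 = \left(\left(\frac{605}{2} + \frac{71}{76}\right) - -255\right) + 4667 = \left(\frac{23061}{76} + 255\right) + 4667 = \frac{42441}{76} + 4667 = \frac{397133}{76}$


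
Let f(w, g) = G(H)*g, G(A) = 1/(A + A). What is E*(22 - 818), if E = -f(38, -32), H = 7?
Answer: -12736/7 ≈ -1819.4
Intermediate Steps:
G(A) = 1/(2*A)
f(w, g) = g/14 (f(w, g) = ((1/2)/7)*g = ((1/2)*(1/7))*g = g/14)
E = 16/7 (E = -(-32)/14 = -1*(-16/7) = 16/7 ≈ 2.2857)
E*(22 - 818) = 16*(22 - 818)/7 = (16/7)*(-796) = -12736/7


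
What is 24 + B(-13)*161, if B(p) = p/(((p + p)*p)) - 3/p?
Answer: 1429/26 ≈ 54.962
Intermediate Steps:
B(p) = -5/(2*p) (B(p) = p/(((2*p)*p)) - 3/p = p/((2*p**2)) - 3/p = p*(1/(2*p**2)) - 3/p = 1/(2*p) - 3/p = -5/(2*p))
24 + B(-13)*161 = 24 - 5/2/(-13)*161 = 24 - 5/2*(-1/13)*161 = 24 + (5/26)*161 = 24 + 805/26 = 1429/26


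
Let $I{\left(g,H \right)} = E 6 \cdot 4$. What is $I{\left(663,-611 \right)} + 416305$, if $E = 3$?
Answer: $416377$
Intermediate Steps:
$I{\left(g,H \right)} = 72$ ($I{\left(g,H \right)} = 3 \cdot 6 \cdot 4 = 18 \cdot 4 = 72$)
$I{\left(663,-611 \right)} + 416305 = 72 + 416305 = 416377$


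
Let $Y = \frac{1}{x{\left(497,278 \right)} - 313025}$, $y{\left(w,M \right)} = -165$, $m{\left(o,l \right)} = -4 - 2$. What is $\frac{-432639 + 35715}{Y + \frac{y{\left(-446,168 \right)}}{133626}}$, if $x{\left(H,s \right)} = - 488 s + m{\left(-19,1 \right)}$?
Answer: $\frac{7932832839205560}{24722767} \approx 3.2087 \cdot 10^{8}$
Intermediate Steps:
$m{\left(o,l \right)} = -6$
$x{\left(H,s \right)} = -6 - 488 s$ ($x{\left(H,s \right)} = - 488 s - 6 = -6 - 488 s$)
$Y = - \frac{1}{448695}$ ($Y = \frac{1}{\left(-6 - 135664\right) - 313025} = \frac{1}{-135670 - 313025} = \frac{1}{-448695} = - \frac{1}{448695} \approx -2.2287 \cdot 10^{-6}$)
$\frac{-432639 + 35715}{Y + \frac{y{\left(-446,168 \right)}}{133626}} = \frac{-432639 + 35715}{- \frac{1}{448695} - \frac{165}{133626}} = - \frac{396924}{- \frac{1}{448695} - \frac{55}{44542}} = - \frac{396924}{- \frac{24722767}{19985772690}} = \left(-396924\right) \left(- \frac{19985772690}{24722767}\right) = \frac{7932832839205560}{24722767}$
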